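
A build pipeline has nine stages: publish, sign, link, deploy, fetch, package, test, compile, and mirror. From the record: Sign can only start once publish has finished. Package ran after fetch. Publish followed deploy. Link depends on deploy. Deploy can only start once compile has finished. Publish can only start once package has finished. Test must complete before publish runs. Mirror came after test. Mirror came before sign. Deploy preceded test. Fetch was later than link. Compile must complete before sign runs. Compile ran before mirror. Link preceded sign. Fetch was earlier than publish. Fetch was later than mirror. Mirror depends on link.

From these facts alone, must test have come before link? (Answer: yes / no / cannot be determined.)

cannot be determined

No chain of stated constraints runs from test to link, and none runs from link to test either.
So the relative order of test and link is not fixed by the given facts.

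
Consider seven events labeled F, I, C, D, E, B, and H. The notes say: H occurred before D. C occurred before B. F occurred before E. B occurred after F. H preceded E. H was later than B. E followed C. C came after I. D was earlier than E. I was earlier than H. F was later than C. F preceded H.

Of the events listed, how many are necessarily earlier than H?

Directly stated before H: B, F, and I.
C reaches H via C → F → H.
No chain forces E (or any of the others) ahead of H.
That's B, C, F, and I — 4 in all.

4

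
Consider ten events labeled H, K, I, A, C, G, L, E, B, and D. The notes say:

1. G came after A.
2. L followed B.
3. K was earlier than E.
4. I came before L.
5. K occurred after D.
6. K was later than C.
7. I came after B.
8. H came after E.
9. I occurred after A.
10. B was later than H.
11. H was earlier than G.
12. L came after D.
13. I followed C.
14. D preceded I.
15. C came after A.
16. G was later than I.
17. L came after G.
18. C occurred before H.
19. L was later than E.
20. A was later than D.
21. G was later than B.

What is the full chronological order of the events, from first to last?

The constraints fix every adjacent pair, so only one ordering works:
D → A → C → K → E → H → B → I → G → L.

D, A, C, K, E, H, B, I, G, L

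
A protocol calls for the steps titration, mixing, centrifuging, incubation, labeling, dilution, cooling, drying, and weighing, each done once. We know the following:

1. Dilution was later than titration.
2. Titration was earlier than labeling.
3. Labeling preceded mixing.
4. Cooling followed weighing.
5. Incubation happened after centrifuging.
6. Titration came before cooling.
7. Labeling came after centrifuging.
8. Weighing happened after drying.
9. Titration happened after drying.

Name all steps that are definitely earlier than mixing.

centrifuging, drying, labeling, titration

Directly stated before mixing: labeling.
Centrifuging reaches mixing via centrifuging → labeling → mixing.
Drying reaches mixing via drying → titration → labeling → mixing.
Titration reaches mixing via titration → labeling → mixing.
No chain forces weighing (or any of the others) ahead of mixing.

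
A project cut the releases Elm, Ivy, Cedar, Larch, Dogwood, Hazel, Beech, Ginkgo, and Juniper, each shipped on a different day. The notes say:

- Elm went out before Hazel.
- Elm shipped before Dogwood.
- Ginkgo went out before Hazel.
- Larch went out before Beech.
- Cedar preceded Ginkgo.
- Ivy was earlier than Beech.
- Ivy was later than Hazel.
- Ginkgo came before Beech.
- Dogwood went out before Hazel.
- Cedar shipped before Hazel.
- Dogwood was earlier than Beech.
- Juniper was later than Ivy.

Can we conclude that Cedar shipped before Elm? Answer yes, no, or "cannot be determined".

cannot be determined

No chain of stated constraints runs from Cedar to Elm, and none runs from Elm to Cedar either.
So the relative order of Cedar and Elm is not fixed by the given facts.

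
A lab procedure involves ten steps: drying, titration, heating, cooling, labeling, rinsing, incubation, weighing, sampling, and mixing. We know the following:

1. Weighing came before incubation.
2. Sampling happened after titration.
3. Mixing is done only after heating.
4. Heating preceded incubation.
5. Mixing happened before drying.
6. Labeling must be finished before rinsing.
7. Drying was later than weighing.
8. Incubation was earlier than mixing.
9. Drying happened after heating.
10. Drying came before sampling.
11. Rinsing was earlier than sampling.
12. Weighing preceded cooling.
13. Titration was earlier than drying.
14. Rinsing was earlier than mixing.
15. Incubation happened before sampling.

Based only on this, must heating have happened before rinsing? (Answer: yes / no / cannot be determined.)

cannot be determined

No chain of stated constraints runs from heating to rinsing, and none runs from rinsing to heating either.
So the relative order of heating and rinsing is not fixed by the given facts.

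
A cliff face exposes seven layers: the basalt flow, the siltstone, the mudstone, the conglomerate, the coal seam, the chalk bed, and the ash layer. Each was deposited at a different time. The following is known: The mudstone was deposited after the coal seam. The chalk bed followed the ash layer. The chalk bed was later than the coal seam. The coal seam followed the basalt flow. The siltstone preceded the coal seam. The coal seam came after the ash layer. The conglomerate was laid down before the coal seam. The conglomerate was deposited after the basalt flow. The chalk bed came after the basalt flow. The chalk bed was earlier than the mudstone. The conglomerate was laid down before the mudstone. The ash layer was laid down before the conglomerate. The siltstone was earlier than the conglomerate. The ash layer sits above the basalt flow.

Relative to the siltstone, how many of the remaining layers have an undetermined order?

Forced after the siltstone: the chalk bed, the coal seam, the conglomerate, and the mudstone.
That leaves the ash layer and the basalt flow with no forced order relative to the siltstone — 2.

2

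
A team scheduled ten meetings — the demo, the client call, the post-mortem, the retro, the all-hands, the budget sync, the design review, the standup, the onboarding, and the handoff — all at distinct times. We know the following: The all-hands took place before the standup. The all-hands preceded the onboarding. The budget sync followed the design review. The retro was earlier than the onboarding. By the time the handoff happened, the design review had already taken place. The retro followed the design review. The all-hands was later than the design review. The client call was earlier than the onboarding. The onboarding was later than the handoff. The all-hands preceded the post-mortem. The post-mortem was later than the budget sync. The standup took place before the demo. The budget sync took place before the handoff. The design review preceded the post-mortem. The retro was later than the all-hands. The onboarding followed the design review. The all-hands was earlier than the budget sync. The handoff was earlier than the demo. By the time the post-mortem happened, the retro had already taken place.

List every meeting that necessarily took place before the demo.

the all-hands, the budget sync, the design review, the handoff, the standup

Directly stated before the demo: the handoff and the standup.
The all-hands reaches the demo via the all-hands → the standup → the demo.
The budget sync reaches the demo via the budget sync → the handoff → the demo.
The design review reaches the demo via the design review → the handoff → the demo.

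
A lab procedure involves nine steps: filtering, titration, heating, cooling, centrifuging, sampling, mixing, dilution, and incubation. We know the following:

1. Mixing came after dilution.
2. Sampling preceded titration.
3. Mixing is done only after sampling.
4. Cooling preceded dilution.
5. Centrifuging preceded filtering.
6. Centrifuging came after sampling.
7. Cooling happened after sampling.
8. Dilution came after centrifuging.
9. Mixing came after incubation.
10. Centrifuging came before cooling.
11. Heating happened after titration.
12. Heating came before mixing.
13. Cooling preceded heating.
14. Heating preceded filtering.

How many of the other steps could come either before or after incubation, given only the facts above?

7

Forced after incubation: mixing.
That leaves centrifuging, cooling, dilution, filtering, heating, sampling, and titration with no forced order relative to incubation — 7.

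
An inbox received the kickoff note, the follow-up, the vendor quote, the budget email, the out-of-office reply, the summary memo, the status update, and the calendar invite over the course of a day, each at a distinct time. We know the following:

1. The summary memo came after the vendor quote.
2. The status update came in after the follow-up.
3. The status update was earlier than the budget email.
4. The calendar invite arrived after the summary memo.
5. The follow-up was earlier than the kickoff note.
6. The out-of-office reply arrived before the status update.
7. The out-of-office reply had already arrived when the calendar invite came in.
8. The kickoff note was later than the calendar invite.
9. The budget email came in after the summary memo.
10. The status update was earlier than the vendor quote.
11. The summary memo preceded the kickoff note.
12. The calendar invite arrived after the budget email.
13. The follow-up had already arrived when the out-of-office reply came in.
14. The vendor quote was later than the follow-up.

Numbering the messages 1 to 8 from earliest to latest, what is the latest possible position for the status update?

The status update must come before the budget email, the calendar invite, the kickoff note, the summary memo, and the vendor quote — 5 messages forced after it.
Everything else can be placed before the status update in some valid order, so the status update can sit as late as position 8 − 5 = 3.

3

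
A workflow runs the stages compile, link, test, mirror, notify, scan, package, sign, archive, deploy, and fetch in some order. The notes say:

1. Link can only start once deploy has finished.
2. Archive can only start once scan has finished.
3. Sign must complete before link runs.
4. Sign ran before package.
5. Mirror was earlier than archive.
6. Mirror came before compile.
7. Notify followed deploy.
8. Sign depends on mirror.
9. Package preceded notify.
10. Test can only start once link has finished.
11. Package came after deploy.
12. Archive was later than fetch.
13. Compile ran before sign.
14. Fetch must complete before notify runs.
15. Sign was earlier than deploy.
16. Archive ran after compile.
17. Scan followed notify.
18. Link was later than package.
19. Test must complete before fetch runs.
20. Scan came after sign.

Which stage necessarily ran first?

Mirror has a chain of constraints placing it before every other stage, so mirror must be first.

mirror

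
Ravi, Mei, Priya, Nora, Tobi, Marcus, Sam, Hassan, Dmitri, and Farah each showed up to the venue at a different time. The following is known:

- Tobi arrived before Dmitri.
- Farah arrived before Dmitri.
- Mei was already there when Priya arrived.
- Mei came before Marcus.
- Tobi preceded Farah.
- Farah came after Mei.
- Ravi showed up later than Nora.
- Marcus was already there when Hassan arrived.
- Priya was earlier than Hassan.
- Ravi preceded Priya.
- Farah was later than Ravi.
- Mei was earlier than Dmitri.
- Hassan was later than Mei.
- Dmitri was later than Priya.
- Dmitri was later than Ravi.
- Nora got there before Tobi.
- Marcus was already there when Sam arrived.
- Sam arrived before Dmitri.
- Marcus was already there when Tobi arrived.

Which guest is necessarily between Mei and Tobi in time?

Marcus

Tracing the constraints gives Mei → Marcus → Tobi, so Marcus sits after Mei and before Tobi.
No other guest is forced both after Mei and before Tobi.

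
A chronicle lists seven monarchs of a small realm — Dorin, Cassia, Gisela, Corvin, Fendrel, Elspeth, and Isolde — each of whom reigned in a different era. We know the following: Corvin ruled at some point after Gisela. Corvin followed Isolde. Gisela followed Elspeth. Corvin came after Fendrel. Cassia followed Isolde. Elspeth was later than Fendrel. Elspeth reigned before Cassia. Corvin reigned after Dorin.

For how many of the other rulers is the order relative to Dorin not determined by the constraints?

Forced after Dorin: Corvin.
That leaves Cassia, Elspeth, Fendrel, Gisela, and Isolde with no forced order relative to Dorin — 5.

5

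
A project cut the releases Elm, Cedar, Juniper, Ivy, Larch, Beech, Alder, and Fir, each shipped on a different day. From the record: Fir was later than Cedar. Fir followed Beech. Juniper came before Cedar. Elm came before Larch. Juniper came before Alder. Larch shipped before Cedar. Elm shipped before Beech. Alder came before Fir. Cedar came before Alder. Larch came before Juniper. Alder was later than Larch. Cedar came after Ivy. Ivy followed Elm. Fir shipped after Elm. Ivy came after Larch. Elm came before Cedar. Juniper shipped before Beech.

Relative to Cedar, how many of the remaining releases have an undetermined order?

Forced before Cedar: Elm, Ivy, Juniper, and Larch; forced after Cedar: Alder and Fir.
That leaves Beech with no forced order relative to Cedar — 1.

1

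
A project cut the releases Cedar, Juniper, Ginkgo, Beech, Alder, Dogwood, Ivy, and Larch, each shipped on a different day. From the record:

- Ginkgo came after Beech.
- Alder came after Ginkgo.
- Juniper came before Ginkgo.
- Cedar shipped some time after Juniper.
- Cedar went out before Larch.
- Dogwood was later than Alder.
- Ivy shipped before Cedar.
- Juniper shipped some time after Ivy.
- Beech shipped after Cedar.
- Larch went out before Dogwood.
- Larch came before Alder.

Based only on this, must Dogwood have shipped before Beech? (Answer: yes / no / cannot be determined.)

Tracing the constraints gives Beech → Ginkgo → Alder → Dogwood, so Beech must come before Dogwood.
That means Dogwood cannot be before Beech.

no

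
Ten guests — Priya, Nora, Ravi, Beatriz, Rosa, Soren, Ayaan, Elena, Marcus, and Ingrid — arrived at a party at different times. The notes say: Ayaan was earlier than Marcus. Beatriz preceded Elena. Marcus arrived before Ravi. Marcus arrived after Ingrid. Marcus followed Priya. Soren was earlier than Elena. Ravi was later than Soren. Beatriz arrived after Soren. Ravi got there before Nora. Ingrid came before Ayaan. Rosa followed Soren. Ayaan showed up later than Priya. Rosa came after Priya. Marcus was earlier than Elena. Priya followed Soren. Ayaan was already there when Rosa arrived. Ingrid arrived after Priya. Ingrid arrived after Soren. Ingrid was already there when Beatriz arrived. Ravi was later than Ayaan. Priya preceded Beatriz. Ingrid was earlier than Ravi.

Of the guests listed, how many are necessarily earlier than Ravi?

5

Directly stated before Ravi: Ayaan, Ingrid, Marcus, and Soren.
Priya reaches Ravi via Priya → Marcus → Ravi.
No chain forces Beatriz (or any of the others) ahead of Ravi.
That's Ayaan, Ingrid, Marcus, Priya, and Soren — 5 in all.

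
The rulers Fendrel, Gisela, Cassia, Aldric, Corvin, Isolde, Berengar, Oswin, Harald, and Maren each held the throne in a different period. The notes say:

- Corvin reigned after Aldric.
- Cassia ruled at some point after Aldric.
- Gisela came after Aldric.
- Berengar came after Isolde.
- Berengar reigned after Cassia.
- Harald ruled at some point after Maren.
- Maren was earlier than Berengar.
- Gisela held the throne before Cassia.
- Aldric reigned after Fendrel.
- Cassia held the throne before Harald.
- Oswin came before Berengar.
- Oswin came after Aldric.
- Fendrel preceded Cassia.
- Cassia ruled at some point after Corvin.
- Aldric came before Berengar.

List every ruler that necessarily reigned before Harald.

Directly stated before Harald: Cassia and Maren.
Aldric reaches Harald via Aldric → Cassia → Harald.
Corvin reaches Harald via Corvin → Cassia → Harald.
Fendrel reaches Harald via Fendrel → Cassia → Harald.
Likewise Gisela reaches Harald by chaining the stated constraints.

Aldric, Cassia, Corvin, Fendrel, Gisela, Maren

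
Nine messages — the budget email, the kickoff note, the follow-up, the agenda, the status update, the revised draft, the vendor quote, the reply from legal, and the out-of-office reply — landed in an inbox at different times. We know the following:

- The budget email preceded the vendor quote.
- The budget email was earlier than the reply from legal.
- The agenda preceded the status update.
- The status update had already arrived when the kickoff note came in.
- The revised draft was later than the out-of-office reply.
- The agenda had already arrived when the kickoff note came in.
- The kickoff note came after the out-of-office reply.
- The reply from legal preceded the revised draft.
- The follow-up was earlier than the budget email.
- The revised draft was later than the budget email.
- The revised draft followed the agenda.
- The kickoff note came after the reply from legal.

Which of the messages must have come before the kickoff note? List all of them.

Directly stated before the kickoff note: the agenda, the out-of-office reply, the reply from legal, and the status update.
The budget email reaches the kickoff note via the budget email → the reply from legal → the kickoff note.
The follow-up reaches the kickoff note via the follow-up → the budget email → the reply from legal → the kickoff note.
No chain forces the vendor quote (or any of the others) ahead of the kickoff note.

the agenda, the budget email, the follow-up, the out-of-office reply, the reply from legal, the status update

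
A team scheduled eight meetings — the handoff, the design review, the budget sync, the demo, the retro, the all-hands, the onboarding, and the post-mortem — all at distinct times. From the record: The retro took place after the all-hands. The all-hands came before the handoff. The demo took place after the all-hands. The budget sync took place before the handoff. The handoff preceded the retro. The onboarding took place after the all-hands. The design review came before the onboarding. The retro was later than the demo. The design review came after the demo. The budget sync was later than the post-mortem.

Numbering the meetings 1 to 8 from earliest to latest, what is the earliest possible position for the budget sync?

2

The post-mortem must come before the budget sync — 1 forced predecessor.
Nothing else is forced ahead of the budget sync, so its earliest slot is position 1 + 1 = 2.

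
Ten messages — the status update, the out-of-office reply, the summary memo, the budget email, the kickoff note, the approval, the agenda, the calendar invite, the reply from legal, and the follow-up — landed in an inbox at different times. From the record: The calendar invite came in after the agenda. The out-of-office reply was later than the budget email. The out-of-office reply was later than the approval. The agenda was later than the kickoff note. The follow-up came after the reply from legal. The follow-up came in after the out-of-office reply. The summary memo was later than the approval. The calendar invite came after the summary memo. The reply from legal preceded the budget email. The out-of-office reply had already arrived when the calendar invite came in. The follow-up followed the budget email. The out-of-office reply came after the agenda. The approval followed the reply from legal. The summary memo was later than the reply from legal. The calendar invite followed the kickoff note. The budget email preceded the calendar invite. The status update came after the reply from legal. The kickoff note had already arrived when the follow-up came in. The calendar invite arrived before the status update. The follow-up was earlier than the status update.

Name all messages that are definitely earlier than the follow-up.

Directly stated before the follow-up: the budget email, the kickoff note, the out-of-office reply, and the reply from legal.
The agenda reaches the follow-up via the agenda → the out-of-office reply → the follow-up.
The approval reaches the follow-up via the approval → the out-of-office reply → the follow-up.

the agenda, the approval, the budget email, the kickoff note, the out-of-office reply, the reply from legal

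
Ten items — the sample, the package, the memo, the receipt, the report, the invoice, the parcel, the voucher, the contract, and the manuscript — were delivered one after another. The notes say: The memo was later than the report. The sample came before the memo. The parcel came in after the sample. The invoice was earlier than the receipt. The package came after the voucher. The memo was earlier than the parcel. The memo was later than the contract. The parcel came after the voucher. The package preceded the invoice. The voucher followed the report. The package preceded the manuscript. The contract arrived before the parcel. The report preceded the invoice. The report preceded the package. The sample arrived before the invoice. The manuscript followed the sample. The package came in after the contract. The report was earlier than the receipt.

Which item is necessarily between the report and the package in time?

Tracing the constraints gives the report → the voucher → the package, so the voucher sits after the report and before the package.
No other item is forced both after the report and before the package.

the voucher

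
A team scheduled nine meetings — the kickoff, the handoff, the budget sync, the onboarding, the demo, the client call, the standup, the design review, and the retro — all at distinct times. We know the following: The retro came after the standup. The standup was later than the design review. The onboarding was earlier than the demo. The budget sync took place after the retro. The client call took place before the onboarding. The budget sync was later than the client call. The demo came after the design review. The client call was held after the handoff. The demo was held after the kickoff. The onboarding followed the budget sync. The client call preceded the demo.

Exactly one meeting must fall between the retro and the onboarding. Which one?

Tracing the constraints gives the retro → the budget sync → the onboarding, so the budget sync sits after the retro and before the onboarding.
No other meeting is forced both after the retro and before the onboarding.

the budget sync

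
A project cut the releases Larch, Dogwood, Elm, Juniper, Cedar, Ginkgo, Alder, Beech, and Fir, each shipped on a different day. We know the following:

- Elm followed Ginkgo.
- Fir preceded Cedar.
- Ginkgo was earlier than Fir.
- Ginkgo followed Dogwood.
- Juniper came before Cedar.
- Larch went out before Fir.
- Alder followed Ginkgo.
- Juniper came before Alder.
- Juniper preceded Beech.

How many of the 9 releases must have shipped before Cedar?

Directly stated before Cedar: Fir and Juniper.
Dogwood reaches Cedar via Dogwood → Ginkgo → Fir → Cedar.
Ginkgo reaches Cedar via Ginkgo → Fir → Cedar.
Larch reaches Cedar via Larch → Fir → Cedar.
No chain forces Alder (or any of the others) ahead of Cedar.
That's Dogwood, Fir, Ginkgo, Juniper, and Larch — 5 in all.

5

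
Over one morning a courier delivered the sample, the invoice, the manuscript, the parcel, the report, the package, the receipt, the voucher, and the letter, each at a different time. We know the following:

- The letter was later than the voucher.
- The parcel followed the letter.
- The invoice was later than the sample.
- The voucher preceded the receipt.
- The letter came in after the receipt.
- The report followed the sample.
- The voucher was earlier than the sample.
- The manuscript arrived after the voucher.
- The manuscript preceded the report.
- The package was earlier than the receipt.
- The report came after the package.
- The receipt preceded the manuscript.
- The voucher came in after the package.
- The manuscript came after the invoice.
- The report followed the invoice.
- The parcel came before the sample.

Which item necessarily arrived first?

The package has a chain of constraints placing it before every other item, so the package must be first.

the package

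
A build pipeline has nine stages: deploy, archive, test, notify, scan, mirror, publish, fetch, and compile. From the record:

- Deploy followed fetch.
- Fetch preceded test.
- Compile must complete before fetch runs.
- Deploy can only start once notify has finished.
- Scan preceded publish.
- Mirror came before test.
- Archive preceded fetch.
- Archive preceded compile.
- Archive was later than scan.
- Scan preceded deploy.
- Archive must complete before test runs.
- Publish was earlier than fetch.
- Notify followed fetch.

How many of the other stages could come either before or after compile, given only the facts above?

Forced before compile: archive and scan; forced after compile: deploy, fetch, notify, and test.
That leaves mirror and publish with no forced order relative to compile — 2.

2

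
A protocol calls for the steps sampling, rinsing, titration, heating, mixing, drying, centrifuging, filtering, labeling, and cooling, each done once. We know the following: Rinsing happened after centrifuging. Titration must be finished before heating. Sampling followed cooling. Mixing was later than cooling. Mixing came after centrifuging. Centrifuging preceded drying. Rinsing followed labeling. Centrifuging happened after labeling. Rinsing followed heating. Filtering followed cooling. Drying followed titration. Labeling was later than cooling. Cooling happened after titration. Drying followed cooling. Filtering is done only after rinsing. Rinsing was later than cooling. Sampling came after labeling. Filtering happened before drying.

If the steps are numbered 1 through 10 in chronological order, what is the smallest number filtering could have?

Centrifuging, cooling, heating, labeling, rinsing, and titration must all come before filtering — 6 forced predecessors.
Nothing else is forced ahead of filtering, so its earliest slot is position 6 + 1 = 7.

7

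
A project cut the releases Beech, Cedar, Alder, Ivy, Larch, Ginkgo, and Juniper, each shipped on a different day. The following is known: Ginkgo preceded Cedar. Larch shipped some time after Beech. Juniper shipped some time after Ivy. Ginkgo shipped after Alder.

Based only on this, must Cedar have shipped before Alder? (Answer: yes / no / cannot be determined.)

no

Tracing the constraints gives Alder → Ginkgo → Cedar, so Alder must come before Cedar.
That means Cedar cannot be before Alder.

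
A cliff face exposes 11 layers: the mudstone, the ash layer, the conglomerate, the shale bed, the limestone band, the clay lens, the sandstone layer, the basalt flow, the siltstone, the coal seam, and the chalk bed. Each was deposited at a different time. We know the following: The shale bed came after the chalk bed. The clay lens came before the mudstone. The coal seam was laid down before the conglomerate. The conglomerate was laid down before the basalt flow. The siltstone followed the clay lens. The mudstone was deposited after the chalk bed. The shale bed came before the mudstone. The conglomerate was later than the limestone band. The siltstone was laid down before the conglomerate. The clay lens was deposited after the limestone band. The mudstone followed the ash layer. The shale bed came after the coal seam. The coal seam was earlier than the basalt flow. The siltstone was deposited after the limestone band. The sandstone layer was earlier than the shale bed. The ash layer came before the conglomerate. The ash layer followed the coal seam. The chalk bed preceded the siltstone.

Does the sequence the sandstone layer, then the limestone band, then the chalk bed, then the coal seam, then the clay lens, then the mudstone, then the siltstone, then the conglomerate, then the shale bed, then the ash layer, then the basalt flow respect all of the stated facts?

no

The constraints require the shale bed before the mudstone, but in the proposed sequence the mudstone appears ahead of the shale bed. That one violation is enough.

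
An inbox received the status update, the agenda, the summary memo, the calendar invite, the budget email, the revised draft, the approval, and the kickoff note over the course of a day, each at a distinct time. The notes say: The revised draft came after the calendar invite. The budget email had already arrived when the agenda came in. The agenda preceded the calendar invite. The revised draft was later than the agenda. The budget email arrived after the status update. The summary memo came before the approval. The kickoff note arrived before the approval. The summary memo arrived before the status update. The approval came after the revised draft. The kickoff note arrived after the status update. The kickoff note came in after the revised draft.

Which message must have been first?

the summary memo

The summary memo has a chain of constraints placing it before every other message, so the summary memo must be first.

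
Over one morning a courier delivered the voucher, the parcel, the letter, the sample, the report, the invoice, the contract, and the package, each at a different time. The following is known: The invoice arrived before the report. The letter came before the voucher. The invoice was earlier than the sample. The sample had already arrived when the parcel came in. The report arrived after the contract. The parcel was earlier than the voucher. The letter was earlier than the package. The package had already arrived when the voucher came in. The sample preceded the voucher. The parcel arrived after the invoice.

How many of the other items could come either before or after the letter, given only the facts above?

Forced after the letter: the package and the voucher.
That leaves the contract, the invoice, the parcel, the report, and the sample with no forced order relative to the letter — 5.

5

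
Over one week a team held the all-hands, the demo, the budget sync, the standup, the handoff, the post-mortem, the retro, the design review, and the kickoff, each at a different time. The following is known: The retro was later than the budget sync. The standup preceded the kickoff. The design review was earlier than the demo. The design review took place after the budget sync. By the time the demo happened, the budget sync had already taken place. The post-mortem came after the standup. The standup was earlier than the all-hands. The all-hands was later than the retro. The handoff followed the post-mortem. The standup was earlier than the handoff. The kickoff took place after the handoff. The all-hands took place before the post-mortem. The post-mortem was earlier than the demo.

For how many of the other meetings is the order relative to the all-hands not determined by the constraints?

1

Forced before the all-hands: the budget sync, the retro, and the standup; forced after the all-hands: the demo, the handoff, the kickoff, and the post-mortem.
That leaves the design review with no forced order relative to the all-hands — 1.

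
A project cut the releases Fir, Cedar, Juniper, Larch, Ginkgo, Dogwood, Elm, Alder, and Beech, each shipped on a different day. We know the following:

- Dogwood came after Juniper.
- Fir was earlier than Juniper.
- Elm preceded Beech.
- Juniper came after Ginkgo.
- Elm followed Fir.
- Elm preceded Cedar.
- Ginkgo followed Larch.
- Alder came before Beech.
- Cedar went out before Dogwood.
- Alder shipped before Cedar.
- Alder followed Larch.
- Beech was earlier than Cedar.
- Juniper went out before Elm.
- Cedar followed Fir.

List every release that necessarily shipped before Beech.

Alder, Elm, Fir, Ginkgo, Juniper, Larch

Directly stated before Beech: Alder and Elm.
Fir reaches Beech via Fir → Elm → Beech.
Ginkgo reaches Beech via Ginkgo → Juniper → Elm → Beech.
Juniper reaches Beech via Juniper → Elm → Beech.
Likewise Larch reaches Beech by chaining the stated constraints.
No chain forces Dogwood (or any of the others) ahead of Beech.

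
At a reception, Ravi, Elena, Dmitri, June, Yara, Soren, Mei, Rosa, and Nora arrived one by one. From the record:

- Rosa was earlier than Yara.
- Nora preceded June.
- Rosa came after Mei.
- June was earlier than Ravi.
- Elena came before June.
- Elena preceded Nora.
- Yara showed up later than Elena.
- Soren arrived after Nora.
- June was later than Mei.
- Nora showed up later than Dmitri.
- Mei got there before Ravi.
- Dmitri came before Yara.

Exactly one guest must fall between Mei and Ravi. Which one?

June

Tracing the constraints gives Mei → June → Ravi, so June sits after Mei and before Ravi.
No other guest is forced both after Mei and before Ravi.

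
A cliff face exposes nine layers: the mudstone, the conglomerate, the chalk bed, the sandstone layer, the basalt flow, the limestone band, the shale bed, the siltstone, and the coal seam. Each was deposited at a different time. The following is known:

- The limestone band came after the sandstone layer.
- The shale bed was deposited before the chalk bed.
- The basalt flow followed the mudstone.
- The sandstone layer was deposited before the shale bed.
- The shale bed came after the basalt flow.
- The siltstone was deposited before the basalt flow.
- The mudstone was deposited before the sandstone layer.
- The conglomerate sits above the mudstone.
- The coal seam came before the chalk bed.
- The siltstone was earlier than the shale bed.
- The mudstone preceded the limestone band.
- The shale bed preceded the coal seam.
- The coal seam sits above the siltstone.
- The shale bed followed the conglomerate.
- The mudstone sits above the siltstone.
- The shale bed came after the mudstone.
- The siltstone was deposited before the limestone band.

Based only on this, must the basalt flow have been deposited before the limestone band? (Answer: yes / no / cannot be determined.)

cannot be determined

No chain of stated constraints runs from the basalt flow to the limestone band, and none runs from the limestone band to the basalt flow either.
So the relative order of the basalt flow and the limestone band is not fixed by the given facts.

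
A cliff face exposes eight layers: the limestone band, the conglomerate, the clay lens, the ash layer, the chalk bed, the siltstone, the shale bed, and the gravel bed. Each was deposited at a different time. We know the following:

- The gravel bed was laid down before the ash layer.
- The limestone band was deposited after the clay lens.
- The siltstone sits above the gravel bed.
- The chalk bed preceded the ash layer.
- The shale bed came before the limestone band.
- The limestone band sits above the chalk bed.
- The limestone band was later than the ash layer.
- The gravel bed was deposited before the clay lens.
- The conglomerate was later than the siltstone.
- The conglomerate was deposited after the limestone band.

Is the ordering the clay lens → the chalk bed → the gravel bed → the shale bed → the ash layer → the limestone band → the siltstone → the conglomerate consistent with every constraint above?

The constraints require the gravel bed before the clay lens, but in the proposed sequence the clay lens appears ahead of the gravel bed. That one violation is enough.

no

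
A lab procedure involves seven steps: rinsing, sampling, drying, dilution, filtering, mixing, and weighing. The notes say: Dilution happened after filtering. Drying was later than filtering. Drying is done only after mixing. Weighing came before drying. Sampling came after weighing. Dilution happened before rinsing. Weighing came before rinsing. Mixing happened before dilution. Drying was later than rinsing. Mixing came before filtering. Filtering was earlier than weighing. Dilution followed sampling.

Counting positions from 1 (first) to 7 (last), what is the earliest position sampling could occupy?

4

Filtering, mixing, and weighing must all come before sampling — 3 forced predecessors.
Nothing else is forced ahead of sampling, so its earliest slot is position 3 + 1 = 4.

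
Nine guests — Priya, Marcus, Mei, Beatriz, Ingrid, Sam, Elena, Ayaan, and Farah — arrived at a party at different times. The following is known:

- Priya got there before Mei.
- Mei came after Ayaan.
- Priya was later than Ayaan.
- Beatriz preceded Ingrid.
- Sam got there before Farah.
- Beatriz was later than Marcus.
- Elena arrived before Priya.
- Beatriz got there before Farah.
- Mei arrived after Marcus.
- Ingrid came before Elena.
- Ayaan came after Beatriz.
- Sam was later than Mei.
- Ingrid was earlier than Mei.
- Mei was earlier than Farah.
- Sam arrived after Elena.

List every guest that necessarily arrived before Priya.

Directly stated before Priya: Ayaan and Elena.
Beatriz reaches Priya via Beatriz → Ayaan → Priya.
Ingrid reaches Priya via Ingrid → Elena → Priya.
Marcus reaches Priya via Marcus → Beatriz → Ayaan → Priya.
No chain forces Mei (or any of the others) ahead of Priya.

Ayaan, Beatriz, Elena, Ingrid, Marcus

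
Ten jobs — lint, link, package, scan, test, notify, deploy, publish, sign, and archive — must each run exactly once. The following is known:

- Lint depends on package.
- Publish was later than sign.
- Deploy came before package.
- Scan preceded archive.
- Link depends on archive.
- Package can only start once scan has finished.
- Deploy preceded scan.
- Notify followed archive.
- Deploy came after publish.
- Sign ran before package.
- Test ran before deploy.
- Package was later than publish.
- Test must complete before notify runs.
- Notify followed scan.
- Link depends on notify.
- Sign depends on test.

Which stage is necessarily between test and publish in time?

Tracing the constraints gives test → sign → publish, so sign sits after test and before publish.
No other stage is forced both after test and before publish.

sign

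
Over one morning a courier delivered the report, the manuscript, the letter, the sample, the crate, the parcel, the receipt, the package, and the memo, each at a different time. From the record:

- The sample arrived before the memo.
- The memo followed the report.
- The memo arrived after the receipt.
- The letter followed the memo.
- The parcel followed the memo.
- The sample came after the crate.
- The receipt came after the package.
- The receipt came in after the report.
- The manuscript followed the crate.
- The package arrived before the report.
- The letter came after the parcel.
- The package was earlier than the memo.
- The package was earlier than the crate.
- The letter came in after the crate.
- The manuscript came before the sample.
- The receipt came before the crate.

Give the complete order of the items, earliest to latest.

the package, the report, the receipt, the crate, the manuscript, the sample, the memo, the parcel, the letter

The constraints fix every adjacent pair, so only one ordering works:
the package → the report → the receipt → the crate → the manuscript → the sample → the memo → the parcel → the letter.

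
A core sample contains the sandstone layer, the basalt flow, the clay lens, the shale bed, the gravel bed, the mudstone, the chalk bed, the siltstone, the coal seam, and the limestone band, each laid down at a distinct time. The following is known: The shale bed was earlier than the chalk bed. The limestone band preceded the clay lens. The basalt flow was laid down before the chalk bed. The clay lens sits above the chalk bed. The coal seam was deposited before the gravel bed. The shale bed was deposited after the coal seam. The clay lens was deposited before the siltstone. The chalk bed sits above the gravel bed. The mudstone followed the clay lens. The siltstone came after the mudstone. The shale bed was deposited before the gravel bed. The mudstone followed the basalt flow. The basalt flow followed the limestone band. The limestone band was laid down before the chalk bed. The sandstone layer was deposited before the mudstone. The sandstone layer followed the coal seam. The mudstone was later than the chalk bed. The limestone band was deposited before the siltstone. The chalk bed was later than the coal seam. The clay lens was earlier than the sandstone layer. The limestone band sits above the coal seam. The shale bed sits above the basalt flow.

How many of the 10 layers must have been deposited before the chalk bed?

5

Directly stated before the chalk bed: the basalt flow, the coal seam, the gravel bed, the limestone band, and the shale bed.
No chain forces the siltstone (or any of the others) ahead of the chalk bed.
That's the basalt flow, the coal seam, the gravel bed, the limestone band, and the shale bed — 5 in all.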